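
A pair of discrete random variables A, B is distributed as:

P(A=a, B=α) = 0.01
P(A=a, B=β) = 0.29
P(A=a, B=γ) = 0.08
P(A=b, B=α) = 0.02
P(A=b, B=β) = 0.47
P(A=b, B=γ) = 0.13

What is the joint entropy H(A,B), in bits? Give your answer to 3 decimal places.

1.883 bits

H(A,B) = −Σ p(x,y)·log₂ p(x,y) over all 6 cells.
  cell (a,α): −0.01·log₂0.01 = 0.0664
  cell (a,β): −0.29·log₂0.29 = 0.5179
  cell (a,γ): −0.08·log₂0.08 = 0.2915
  cell (b,α): −0.02·log₂0.02 = 0.1129
  cell (b,β): −0.47·log₂0.47 = 0.5120
  cell (b,γ): −0.13·log₂0.13 = 0.3826
Sum = 1.883 bits.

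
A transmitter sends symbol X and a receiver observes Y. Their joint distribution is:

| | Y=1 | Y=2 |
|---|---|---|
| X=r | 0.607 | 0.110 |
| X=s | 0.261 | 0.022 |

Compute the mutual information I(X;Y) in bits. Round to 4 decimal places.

0.0080 bits

Marginals: p(X) = (0.7170, 0.2830), p(Y) = (0.8680, 0.1320).
I(X;Y) = H(X) + H(Y) − H(X,Y).
H(X) = 0.8595, H(Y) = 0.5629, H(X,Y) = 1.4144.
I(X;Y) = 0.8595 + 0.5629 − 1.4144 = 0.0080 bits.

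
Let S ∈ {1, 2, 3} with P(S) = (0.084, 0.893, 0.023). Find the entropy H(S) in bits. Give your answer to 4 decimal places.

0.5711 bits

H(S) = −Σ p·log₂ p.
  −(0.084)·log₂(0.084) = 0.30017
  −(0.893)·log₂(0.893) = 0.14580
  −(0.023)·log₂(0.023) = 0.12517
Sum: 0.30017 + 0.14580 + 0.12517 = 0.5711 bits.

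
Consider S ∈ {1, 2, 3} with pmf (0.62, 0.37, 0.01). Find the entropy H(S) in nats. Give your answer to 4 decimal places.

0.7103 nats

H(S) = −Σ p·ln p.
  −(0.62)·ln(0.62) = 0.29638
  −(0.37)·ln(0.37) = 0.36787
  −(0.01)·ln(0.01) = 0.04605
Sum: 0.29638 + 0.36787 + 0.04605 = 0.7103 nats.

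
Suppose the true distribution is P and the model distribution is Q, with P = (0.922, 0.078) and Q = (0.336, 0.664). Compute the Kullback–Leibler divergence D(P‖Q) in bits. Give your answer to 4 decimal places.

D(P‖Q) = Σ p·log₂(p/q).
  0.922·log₂(0.922/0.336) = 1.34271
  0.078·log₂(0.078/0.664) = -0.24099
D(P‖Q) = 1.1017 bits.

1.1017 bits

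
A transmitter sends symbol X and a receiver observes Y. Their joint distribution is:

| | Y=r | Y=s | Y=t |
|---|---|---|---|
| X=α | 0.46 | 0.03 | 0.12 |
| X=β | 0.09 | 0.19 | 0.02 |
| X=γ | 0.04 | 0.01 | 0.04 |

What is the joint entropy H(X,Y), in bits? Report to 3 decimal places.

H(X,Y) = −Σ p(x,y)·log₂ p(x,y) over all 9 cells.
  cell (α,r): −0.46·log₂0.46 = 0.5153
  cell (α,s): −0.03·log₂0.03 = 0.1518
  cell (α,t): −0.12·log₂0.12 = 0.3671
  cell (β,r): −0.09·log₂0.09 = 0.3127
  cell (β,s): −0.19·log₂0.19 = 0.4552
  cell (β,t): −0.02·log₂0.02 = 0.1129
  cell (γ,r): −0.04·log₂0.04 = 0.1858
  cell (γ,s): −0.01·log₂0.01 = 0.0664
  cell (γ,t): −0.04·log₂0.04 = 0.1858
Sum = 2.353 bits.

2.353 bits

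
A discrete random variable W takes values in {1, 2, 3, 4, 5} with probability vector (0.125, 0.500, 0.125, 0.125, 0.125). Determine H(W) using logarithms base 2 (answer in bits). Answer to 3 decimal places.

2.000 bits

H(W) = −Σ p·log₂ p.
  −(0.125)·log₂(0.125) = 0.3750
  −(0.500)·log₂(0.500) = 0.5000
  −(0.125)·log₂(0.125) = 0.3750
  −(0.125)·log₂(0.125) = 0.3750
  −(0.125)·log₂(0.125) = 0.3750
Sum: 0.3750 + 0.5000 + 0.3750 + 0.3750 + 0.3750 = 2.000 bits.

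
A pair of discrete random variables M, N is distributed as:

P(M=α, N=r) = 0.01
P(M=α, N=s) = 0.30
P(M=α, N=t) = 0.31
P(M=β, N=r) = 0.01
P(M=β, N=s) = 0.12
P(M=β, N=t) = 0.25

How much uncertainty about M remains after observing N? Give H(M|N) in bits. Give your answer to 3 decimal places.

Chain rule: H(M|N) = H(M,N) − H(N).
Marginals: p(M) = (0.6200, 0.3800), p(N) = (0.0200, 0.4200, 0.5600).
H(M,N) = 2.0448 bits; H(N) = 1.1070 bits.
H(M|N) = 2.0448 − 1.1070 = 0.938 bits.

0.938 bits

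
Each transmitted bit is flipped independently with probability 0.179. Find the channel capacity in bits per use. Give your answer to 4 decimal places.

0.3221 bits

Binary symmetric channel: C = 1 − h₂(ε) where h₂ is the binary entropy function.
h₂(0.179) = −0.179·log₂0.179 − 0.821·log₂0.821 = 0.6779.
C = 1 − 0.6779 = 0.3221 bits per channel use.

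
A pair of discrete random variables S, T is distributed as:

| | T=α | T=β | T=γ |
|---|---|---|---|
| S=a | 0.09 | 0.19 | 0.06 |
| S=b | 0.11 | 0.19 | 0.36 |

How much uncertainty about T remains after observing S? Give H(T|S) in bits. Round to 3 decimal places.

Marginals: p(S) = (0.3400, 0.6600), p(T) = (0.2000, 0.3800, 0.4200).
H(T|S) = Σ p(S) · H(T|S=·).
  S=a: p=0.3400, H(T|S=a) = 1.4184
  S=b: p=0.6600, H(T|S=b) = 1.4250
Weighted sum = 1.423 bits.

1.423 bits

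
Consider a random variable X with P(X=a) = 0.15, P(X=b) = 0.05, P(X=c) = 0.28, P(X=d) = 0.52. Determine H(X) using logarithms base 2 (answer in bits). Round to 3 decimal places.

H(X) = −Σ p·log₂ p.
  −(0.15)·log₂(0.15) = 0.4105
  −(0.05)·log₂(0.05) = 0.2161
  −(0.28)·log₂(0.28) = 0.5142
  −(0.52)·log₂(0.52) = 0.4906
Sum: 0.4105 + 0.2161 + 0.5142 + 0.4906 = 1.631 bits.

1.631 bits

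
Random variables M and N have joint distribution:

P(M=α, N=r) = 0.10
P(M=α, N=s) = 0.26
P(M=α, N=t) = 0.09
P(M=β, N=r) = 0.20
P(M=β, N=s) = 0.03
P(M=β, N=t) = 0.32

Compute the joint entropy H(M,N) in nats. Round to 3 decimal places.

H(M,N) = −Σ p(x,y)·ln p(x,y) over all 6 cells.
  cell (α,r): −0.10·ln0.10 = 0.2303
  cell (α,s): −0.26·ln0.26 = 0.3502
  cell (α,t): −0.09·ln0.09 = 0.2167
  cell (β,r): −0.20·ln0.20 = 0.3219
  cell (β,s): −0.03·ln0.03 = 0.1052
  cell (β,t): −0.32·ln0.32 = 0.3646
Sum = 1.589 nats.

1.589 nats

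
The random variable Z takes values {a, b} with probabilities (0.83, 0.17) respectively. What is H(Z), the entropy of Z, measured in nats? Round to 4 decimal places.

0.4559 nats

H(Z) = −Σ p·ln p.
  −(0.83)·ln(0.83) = 0.15465
  −(0.17)·ln(0.17) = 0.30123
Sum: 0.15465 + 0.30123 = 0.4559 nats.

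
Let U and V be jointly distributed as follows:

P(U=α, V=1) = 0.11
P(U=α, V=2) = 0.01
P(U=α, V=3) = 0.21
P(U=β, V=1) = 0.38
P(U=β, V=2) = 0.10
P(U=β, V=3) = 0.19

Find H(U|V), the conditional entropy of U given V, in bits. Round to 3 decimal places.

Chain rule: H(U|V) = H(U,V) − H(V).
Marginals: p(U) = (0.3300, 0.6700), p(V) = (0.4900, 0.1100, 0.4000).
H(U,V) = 2.2074 bits; H(V) = 1.3833 bits.
H(U|V) = 2.2074 − 1.3833 = 0.824 bits.

0.824 bits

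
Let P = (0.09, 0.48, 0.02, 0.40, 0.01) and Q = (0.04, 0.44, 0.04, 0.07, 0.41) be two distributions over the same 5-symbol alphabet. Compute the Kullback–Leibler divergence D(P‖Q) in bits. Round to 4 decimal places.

1.0978 bits

D(P‖Q) = Σ p·log₂(p/q).
  0.09·log₂(0.09/0.04) = 0.10529
  0.48·log₂(0.48/0.44) = 0.06025
  0.02·log₂(0.02/0.04) = -0.02000
  0.40·log₂(0.40/0.07) = 1.00583
  0.01·log₂(0.01/0.41) = -0.05358
D(P‖Q) = 1.0978 bits.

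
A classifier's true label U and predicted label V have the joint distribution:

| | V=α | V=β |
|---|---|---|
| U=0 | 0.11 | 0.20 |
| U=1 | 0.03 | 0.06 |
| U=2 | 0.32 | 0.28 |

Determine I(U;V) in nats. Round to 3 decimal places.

Marginals: p(U) = (0.3100, 0.0900, 0.6000), p(V) = (0.4600, 0.5400).
I(U;V) = H(U) + H(V) − H(U,V).
H(U) = 0.8863, H(V) = 0.6899, H(U,V) = 1.5597.
I(U;V) = 0.8863 + 0.6899 − 1.5597 = 0.016 nats.

0.016 nats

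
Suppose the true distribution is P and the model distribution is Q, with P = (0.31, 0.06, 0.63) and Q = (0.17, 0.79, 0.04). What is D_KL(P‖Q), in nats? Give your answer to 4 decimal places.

1.7684 nats

D(P‖Q) = Σ p·ln(p/q).
  0.31·ln(0.31/0.17) = 0.18624
  0.06·ln(0.06/0.79) = -0.15466
  0.63·ln(0.63/0.04) = 1.73681
D(P‖Q) = 1.7684 nats.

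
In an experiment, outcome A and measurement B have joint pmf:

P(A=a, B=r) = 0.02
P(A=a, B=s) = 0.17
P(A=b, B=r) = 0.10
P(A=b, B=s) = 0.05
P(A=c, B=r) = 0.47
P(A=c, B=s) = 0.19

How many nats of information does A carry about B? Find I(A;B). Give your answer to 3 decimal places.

0.121 nats

Marginals: p(A) = (0.1900, 0.1500, 0.6600), p(B) = (0.5900, 0.4100).
I(A;B) = H(A) + H(B) − H(A,B).
H(A) = 0.8743, H(B) = 0.6769, H(A,B) = 1.4299.
I(A;B) = 0.8743 + 0.6769 − 1.4299 = 0.121 nats.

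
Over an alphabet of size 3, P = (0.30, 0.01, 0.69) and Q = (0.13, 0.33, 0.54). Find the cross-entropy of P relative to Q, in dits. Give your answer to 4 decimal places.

0.4553 dits

H(P,Q) = −Σ p·log₁₀ q.
  −0.30·log₁₀(0.13) = 0.26582
  −0.01·log₁₀(0.33) = 0.00481
  −0.69·log₁₀(0.54) = 0.18465
H(P,Q) = 0.4553 dits.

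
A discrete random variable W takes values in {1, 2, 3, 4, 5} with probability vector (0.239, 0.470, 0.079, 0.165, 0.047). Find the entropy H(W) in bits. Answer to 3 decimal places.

1.931 bits

H(W) = −Σ p·log₂ p.
  −(0.239)·log₂(0.239) = 0.4935
  −(0.470)·log₂(0.470) = 0.5120
  −(0.079)·log₂(0.079) = 0.2893
  −(0.165)·log₂(0.165) = 0.4289
  −(0.047)·log₂(0.047) = 0.2073
Sum: 0.4935 + 0.5120 + 0.2893 + 0.4289 + 0.2073 = 1.931 bits.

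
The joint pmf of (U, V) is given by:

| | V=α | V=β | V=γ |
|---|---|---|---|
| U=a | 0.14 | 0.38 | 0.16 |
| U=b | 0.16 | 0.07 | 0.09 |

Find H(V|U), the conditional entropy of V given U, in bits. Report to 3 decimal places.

Marginals: p(U) = (0.6800, 0.3200), p(V) = (0.3000, 0.4500, 0.2500).
H(V|U) = Σ p(U) · H(V|U=·).
  U=a: p=0.6800, H(V|U=a) = 1.4298
  U=b: p=0.3200, H(V|U=b) = 1.4943
Weighted sum = 1.450 bits.

1.450 bits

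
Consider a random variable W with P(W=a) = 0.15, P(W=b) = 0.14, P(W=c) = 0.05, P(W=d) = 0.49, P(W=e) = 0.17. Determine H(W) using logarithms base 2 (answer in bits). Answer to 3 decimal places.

H(W) = −Σ p·log₂ p.
  −(0.15)·log₂(0.15) = 0.4105
  −(0.14)·log₂(0.14) = 0.3971
  −(0.05)·log₂(0.05) = 0.2161
  −(0.49)·log₂(0.49) = 0.5043
  −(0.17)·log₂(0.17) = 0.4346
Sum: 0.4105 + 0.3971 + 0.2161 + 0.5043 + 0.4346 = 1.963 bits.

1.963 bits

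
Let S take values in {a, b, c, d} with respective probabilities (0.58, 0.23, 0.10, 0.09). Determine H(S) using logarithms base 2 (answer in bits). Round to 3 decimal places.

H(S) = −Σ p·log₂ p.
  −(0.58)·log₂(0.58) = 0.4558
  −(0.23)·log₂(0.23) = 0.4877
  −(0.10)·log₂(0.10) = 0.3322
  −(0.09)·log₂(0.09) = 0.3127
Sum: 0.4558 + 0.4877 + 0.3322 + 0.3127 = 1.588 bits.

1.588 bits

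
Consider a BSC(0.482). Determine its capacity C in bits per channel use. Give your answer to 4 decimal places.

Binary symmetric channel: C = 1 − h₂(ε) where h₂ is the binary entropy function.
h₂(0.482) = −0.482·log₂0.482 − 0.518·log₂0.518 = 0.9991.
C = 1 − 0.9991 = 0.0009 bits per channel use.

0.0009 bits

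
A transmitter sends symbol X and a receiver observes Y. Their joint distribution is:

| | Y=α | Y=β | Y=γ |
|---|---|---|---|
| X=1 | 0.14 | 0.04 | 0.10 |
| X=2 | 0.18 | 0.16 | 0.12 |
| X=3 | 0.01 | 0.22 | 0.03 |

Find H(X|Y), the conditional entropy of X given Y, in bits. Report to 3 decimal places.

1.296 bits

Chain rule: H(X|Y) = H(X,Y) − H(Y).
Marginals: p(X) = (0.2800, 0.4600, 0.2600), p(Y) = (0.3300, 0.4200, 0.2500).
H(X,Y) = 2.8492 bits; H(Y) = 1.5535 bits.
H(X|Y) = 2.8492 − 1.5535 = 1.296 bits.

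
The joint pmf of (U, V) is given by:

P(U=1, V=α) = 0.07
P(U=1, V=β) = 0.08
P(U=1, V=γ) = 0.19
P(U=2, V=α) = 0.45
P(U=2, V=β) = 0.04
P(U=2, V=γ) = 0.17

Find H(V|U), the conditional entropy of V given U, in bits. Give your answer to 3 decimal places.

1.229 bits

Chain rule: H(V|U) = H(U,V) − H(U).
Marginals: p(U) = (0.3400, 0.6600), p(V) = (0.5200, 0.1200, 0.3600).
H(U,V) = 2.1540 bits; H(U) = 0.9248 bits.
H(V|U) = 2.1540 − 0.9248 = 1.229 bits.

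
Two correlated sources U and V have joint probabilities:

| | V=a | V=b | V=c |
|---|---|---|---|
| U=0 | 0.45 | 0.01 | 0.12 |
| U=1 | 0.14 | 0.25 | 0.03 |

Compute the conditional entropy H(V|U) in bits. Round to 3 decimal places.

1.019 bits

Marginals: p(U) = (0.5800, 0.4200), p(V) = (0.5900, 0.2600, 0.1500).
H(V|U) = Σ p(U) · H(V|U=·).
  U=0: p=0.5800, H(V|U=0) = 0.8553
  U=1: p=0.4200, H(V|U=1) = 1.2458
Weighted sum = 1.019 bits.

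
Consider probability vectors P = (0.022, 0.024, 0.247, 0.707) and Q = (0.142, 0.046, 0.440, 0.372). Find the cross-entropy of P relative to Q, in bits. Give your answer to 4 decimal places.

1.4697 bits

H(P,Q) = −Σ p·log₂ q.
  −0.022·log₂(0.142) = 0.06195
  −0.024·log₂(0.046) = 0.10661
  −0.247·log₂(0.440) = 0.29255
  −0.707·log₂(0.372) = 1.00862
H(P,Q) = 1.4697 bits.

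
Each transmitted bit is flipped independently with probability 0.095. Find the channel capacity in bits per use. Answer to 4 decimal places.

0.5471 bits

Binary symmetric channel: C = 1 − h₂(ε) where h₂ is the binary entropy function.
h₂(0.095) = −0.095·log₂0.095 − 0.905·log₂0.905 = 0.4529.
C = 1 − 0.4529 = 0.5471 bits per channel use.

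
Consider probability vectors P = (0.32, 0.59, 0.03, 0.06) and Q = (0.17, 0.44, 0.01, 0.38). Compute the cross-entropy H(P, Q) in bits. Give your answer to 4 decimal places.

1.7999 bits

H(P,Q) = −Σ p·log₂ q.
  −0.32·log₂(0.17) = 0.81805
  −0.59·log₂(0.44) = 0.69881
  −0.03·log₂(0.01) = 0.19932
  −0.06·log₂(0.38) = 0.08376
H(P,Q) = 1.7999 bits.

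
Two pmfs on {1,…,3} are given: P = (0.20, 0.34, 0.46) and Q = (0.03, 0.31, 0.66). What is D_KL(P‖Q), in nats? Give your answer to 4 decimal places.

0.2448 nats

D(P‖Q) = Σ p·ln(p/q).
  0.20·ln(0.20/0.03) = 0.37942
  0.34·ln(0.34/0.31) = 0.03141
  0.46·ln(0.46/0.66) = -0.16607
D(P‖Q) = 0.2448 nats.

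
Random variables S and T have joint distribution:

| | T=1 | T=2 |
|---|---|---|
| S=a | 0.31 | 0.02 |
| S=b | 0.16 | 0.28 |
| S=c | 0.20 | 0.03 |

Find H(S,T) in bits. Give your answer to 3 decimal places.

2.190 bits

H(S,T) = −Σ p(x,y)·log₂ p(x,y) over all 6 cells.
  cell (a,1): −0.31·log₂0.31 = 0.5238
  cell (a,2): −0.02·log₂0.02 = 0.1129
  cell (b,1): −0.16·log₂0.16 = 0.4230
  cell (b,2): −0.28·log₂0.28 = 0.5142
  cell (c,1): −0.20·log₂0.20 = 0.4644
  cell (c,2): −0.03·log₂0.03 = 0.1518
Sum = 2.190 bits.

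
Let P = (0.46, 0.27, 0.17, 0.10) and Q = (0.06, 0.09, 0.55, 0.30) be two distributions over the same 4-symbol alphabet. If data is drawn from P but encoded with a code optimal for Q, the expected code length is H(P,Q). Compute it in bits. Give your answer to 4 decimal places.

H(P,Q) = −Σ p·log₂ q.
  −0.46·log₂(0.06) = 1.86709
  −0.27·log₂(0.09) = 0.93796
  −0.17·log₂(0.55) = 0.14662
  −0.10·log₂(0.30) = 0.17370
H(P,Q) = 3.1254 bits.

3.1254 bits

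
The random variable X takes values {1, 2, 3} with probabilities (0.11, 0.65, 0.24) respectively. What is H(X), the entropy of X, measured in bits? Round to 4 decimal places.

1.2484 bits

H(X) = −Σ p·log₂ p.
  −(0.11)·log₂(0.11) = 0.35029
  −(0.65)·log₂(0.65) = 0.40397
  −(0.24)·log₂(0.24) = 0.49413
Sum: 0.35029 + 0.40397 + 0.49413 = 1.2484 bits.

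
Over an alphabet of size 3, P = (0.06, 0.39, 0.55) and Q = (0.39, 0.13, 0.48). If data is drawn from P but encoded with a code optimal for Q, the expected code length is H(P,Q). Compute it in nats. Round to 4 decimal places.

1.2559 nats

H(P,Q) = −Σ p·ln q.
  −0.06·ln(0.39) = 0.05650
  −0.39·ln(0.13) = 0.79569
  −0.55·ln(0.48) = 0.40368
H(P,Q) = 1.2559 nats.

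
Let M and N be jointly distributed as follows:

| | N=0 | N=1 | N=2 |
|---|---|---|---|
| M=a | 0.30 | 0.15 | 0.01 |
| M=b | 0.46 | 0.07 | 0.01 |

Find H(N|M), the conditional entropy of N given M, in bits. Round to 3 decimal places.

Marginals: p(M) = (0.4600, 0.5400), p(N) = (0.7600, 0.2200, 0.0200).
H(N|M) = Σ p(M) · H(N|M=·).
  M=a: p=0.4600, H(N|M=a) = 1.0494
  M=b: p=0.5400, H(N|M=b) = 0.6857
Weighted sum = 0.853 bits.

0.853 bits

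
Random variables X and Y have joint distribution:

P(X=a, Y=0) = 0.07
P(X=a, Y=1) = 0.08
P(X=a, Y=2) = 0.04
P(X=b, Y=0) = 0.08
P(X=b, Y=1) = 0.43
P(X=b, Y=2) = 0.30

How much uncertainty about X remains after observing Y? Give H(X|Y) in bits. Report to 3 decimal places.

Chain rule: H(X|Y) = H(X,Y) − H(Y).
Marginals: p(X) = (0.1900, 0.8100), p(Y) = (0.1500, 0.5100, 0.3400).
H(X,Y) = 2.0820 bits; H(Y) = 1.4351 bits.
H(X|Y) = 2.0820 − 1.4351 = 0.647 bits.

0.647 bits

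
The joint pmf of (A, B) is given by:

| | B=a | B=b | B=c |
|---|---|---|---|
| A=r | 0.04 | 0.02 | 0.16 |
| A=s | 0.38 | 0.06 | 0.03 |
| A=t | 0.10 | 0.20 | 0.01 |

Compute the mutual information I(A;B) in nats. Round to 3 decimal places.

Marginals: p(A) = (0.2200, 0.4700, 0.3100), p(B) = (0.5200, 0.2800, 0.2000).
I(A;B) = Σ p(x,y)·ln[p(x,y)/(p(x)p(y))].
  (r,a): 0.04·ln(0.3497) = -0.0420
  (r,b): 0.02·ln(0.3247) = -0.0225
  (r,c): 0.16·ln(3.6364) = 0.2066
  (s,a): 0.38·ln(1.5548) = 0.1677
  (s,b): 0.06·ln(0.4559) = -0.0471
  (s,c): 0.03·ln(0.3191) = -0.0343
  (t,a): 0.10·ln(0.6203) = -0.0477
  (t,b): 0.20·ln(2.3041) = 0.1669
  (t,c): 0.01·ln(0.1613) = -0.0182
Sum = 0.329 nats.

0.329 nats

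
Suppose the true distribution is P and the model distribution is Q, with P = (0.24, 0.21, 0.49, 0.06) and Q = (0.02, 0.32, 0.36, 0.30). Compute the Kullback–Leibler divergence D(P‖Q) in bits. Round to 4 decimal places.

0.8114 bits

D(P‖Q) = Σ p·log₂(p/q).
  0.24·log₂(0.24/0.02) = 0.86039
  0.21·log₂(0.21/0.32) = -0.12761
  0.49·log₂(0.49/0.36) = 0.21794
  0.06·log₂(0.06/0.30) = -0.13932
D(P‖Q) = 0.8114 bits.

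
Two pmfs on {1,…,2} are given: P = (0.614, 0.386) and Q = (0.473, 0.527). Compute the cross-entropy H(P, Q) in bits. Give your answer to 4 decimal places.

1.0199 bits

H(P,Q) = −Σ p·log₂ q.
  −0.614·log₂(0.473) = 0.66317
  −0.386·log₂(0.527) = 0.35671
H(P,Q) = 1.0199 bits.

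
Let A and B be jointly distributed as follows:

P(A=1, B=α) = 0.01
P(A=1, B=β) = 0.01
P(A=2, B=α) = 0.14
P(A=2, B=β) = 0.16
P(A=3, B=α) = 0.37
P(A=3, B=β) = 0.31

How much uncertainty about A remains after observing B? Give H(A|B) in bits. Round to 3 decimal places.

1.009 bits

Chain rule: H(A|B) = H(A,B) − H(B).
Marginals: p(A) = (0.0200, 0.3000, 0.6800), p(B) = (0.5200, 0.4800).
H(A,B) = 2.0075 bits; H(B) = 0.9988 bits.
H(A|B) = 2.0075 − 0.9988 = 1.009 bits.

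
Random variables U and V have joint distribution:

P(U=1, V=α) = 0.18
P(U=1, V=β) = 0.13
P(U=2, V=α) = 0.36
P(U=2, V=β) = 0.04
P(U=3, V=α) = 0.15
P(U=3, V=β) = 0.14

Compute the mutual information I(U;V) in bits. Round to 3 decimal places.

Marginals: p(U) = (0.3100, 0.4000, 0.2900), p(V) = (0.6900, 0.3100).
I(U;V) = H(U) + H(V) − H(U,V).
H(U) = 1.5705, H(V) = 0.8932, H(U,V) = 2.3520.
I(U;V) = 1.5705 + 0.8932 − 2.3520 = 0.112 bits.

0.112 bits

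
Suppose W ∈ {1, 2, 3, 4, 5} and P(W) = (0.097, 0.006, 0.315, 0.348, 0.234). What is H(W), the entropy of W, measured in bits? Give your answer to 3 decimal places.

1.916 bits

H(W) = −Σ p·log₂ p.
  −(0.097)·log₂(0.097) = 0.3265
  −(0.006)·log₂(0.006) = 0.0443
  −(0.315)·log₂(0.315) = 0.5250
  −(0.348)·log₂(0.348) = 0.5299
  −(0.234)·log₂(0.234) = 0.4903
Sum: 0.3265 + 0.0443 + 0.5250 + 0.5299 + 0.4903 = 1.916 bits.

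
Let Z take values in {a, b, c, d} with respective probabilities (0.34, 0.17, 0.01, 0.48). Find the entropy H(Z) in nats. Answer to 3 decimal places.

1.066 nats

H(Z) = −Σ p·ln p.
  −(0.34)·ln(0.34) = 0.3668
  −(0.17)·ln(0.17) = 0.3012
  −(0.01)·ln(0.01) = 0.0461
  −(0.48)·ln(0.48) = 0.3523
Sum: 0.3668 + 0.3012 + 0.0461 + 0.3523 = 1.066 nats.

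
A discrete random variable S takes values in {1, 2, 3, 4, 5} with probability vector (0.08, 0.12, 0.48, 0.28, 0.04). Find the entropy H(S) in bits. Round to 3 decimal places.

1.867 bits

H(S) = −Σ p·log₂ p.
  −(0.08)·log₂(0.08) = 0.2915
  −(0.12)·log₂(0.12) = 0.3671
  −(0.48)·log₂(0.48) = 0.5083
  −(0.28)·log₂(0.28) = 0.5142
  −(0.04)·log₂(0.04) = 0.1858
Sum: 0.2915 + 0.3671 + 0.5083 + 0.5142 + 0.1858 = 1.867 bits.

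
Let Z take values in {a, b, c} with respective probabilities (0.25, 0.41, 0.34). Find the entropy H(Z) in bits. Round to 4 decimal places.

H(Z) = −Σ p·log₂ p.
  −(0.25)·log₂(0.25) = 0.50000
  −(0.41)·log₂(0.41) = 0.52738
  −(0.34)·log₂(0.34) = 0.52917
Sum: 0.50000 + 0.52738 + 0.52917 = 1.5566 bits.

1.5566 bits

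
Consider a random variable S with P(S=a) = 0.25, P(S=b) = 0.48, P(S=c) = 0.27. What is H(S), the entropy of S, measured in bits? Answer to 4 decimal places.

1.5183 bits

H(S) = −Σ p·log₂ p.
  −(0.25)·log₂(0.25) = 0.50000
  −(0.48)·log₂(0.48) = 0.50827
  −(0.27)·log₂(0.27) = 0.51002
Sum: 0.50000 + 0.50827 + 0.51002 = 1.5183 bits.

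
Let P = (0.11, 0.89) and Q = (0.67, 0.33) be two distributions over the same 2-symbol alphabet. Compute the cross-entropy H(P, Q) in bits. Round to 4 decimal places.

H(P,Q) = −Σ p·log₂ q.
  −0.11·log₂(0.67) = 0.06355
  −0.89·log₂(0.33) = 1.42352
H(P,Q) = 1.4871 bits.

1.4871 bits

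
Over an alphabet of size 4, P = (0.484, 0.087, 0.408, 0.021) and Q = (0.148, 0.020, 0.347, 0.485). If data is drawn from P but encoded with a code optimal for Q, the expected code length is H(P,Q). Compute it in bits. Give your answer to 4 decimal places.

2.4700 bits

H(P,Q) = −Σ p·log₂ q.
  −0.484·log₂(0.148) = 1.33406
  −0.087·log₂(0.020) = 0.49102
  −0.408·log₂(0.347) = 0.62301
  −0.021·log₂(0.485) = 0.02192
H(P,Q) = 2.4700 bits.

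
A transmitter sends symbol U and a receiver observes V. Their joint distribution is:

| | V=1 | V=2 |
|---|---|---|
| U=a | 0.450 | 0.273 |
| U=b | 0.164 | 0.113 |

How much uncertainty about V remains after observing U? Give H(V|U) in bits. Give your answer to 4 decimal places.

Marginals: p(U) = (0.7230, 0.2770), p(V) = (0.6140, 0.3860).
H(V|U) = Σ p(U) · H(V|U=·).
  U=a: p=0.7230, H(V|U=a) = 0.9563
  U=b: p=0.2770, H(V|U=b) = 0.9754
Weighted sum = 0.9616 bits.

0.9616 bits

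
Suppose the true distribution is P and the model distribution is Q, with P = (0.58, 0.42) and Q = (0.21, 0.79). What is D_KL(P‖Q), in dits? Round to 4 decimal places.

D(P‖Q) = Σ p·log₁₀(p/q).
  0.58·log₁₀(0.58/0.21) = 0.25590
  0.42·log₁₀(0.42/0.79) = -0.11524
D(P‖Q) = 0.1407 dits.

0.1407 dits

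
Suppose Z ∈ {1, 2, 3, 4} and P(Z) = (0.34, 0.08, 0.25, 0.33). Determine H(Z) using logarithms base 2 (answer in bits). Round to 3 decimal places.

1.849 bits

H(Z) = −Σ p·log₂ p.
  −(0.34)·log₂(0.34) = 0.5292
  −(0.08)·log₂(0.08) = 0.2915
  −(0.25)·log₂(0.25) = 0.5000
  −(0.33)·log₂(0.33) = 0.5278
Sum: 0.5292 + 0.2915 + 0.5000 + 0.5278 = 1.849 bits.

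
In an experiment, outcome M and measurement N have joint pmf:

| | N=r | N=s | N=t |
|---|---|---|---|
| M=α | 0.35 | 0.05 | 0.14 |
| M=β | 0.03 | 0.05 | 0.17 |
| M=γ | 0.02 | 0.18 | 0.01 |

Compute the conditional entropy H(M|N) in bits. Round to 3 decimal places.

Chain rule: H(M|N) = H(M,N) − H(N).
Marginals: p(M) = (0.5400, 0.2500, 0.2100), p(N) = (0.4000, 0.2800, 0.3200).
H(M,N) = 2.5704 bits; H(N) = 1.5690 bits.
H(M|N) = 2.5704 − 1.5690 = 1.001 bits.

1.001 bits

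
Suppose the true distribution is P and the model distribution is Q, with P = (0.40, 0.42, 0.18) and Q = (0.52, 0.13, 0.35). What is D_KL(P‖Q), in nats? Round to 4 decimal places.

0.2679 nats

D(P‖Q) = Σ p·ln(p/q).
  0.40·ln(0.40/0.52) = -0.10495
  0.42·ln(0.42/0.13) = 0.49254
  0.18·ln(0.18/0.35) = -0.11970
D(P‖Q) = 0.2679 nats.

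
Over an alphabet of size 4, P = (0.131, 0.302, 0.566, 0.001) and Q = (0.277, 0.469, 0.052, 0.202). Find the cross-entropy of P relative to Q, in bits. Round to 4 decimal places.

H(P,Q) = −Σ p·log₂ q.
  −0.131·log₂(0.277) = 0.24262
  −0.302·log₂(0.469) = 0.32989
  −0.566·log₂(0.052) = 2.41419
  −0.001·log₂(0.202) = 0.00231
H(P,Q) = 2.9890 bits.

2.9890 bits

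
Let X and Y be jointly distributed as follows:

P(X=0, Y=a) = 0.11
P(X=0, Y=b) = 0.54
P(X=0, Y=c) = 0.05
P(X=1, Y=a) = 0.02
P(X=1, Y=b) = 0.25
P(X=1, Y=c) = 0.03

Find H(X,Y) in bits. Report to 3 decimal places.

H(X,Y) = −Σ p(x,y)·log₂ p(x,y) over all 6 cells.
  cell (0,a): −0.11·log₂0.11 = 0.3503
  cell (0,b): −0.54·log₂0.54 = 0.4800
  cell (0,c): −0.05·log₂0.05 = 0.2161
  cell (1,a): −0.02·log₂0.02 = 0.1129
  cell (1,b): −0.25·log₂0.25 = 0.5000
  cell (1,c): −0.03·log₂0.03 = 0.1518
Sum = 1.811 bits.

1.811 bits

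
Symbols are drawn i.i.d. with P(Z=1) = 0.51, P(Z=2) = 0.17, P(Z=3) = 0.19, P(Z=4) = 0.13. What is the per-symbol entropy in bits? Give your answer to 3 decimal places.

H(Z) = −Σ p·log₂ p.
  −(0.51)·log₂(0.51) = 0.4954
  −(0.17)·log₂(0.17) = 0.4346
  −(0.19)·log₂(0.19) = 0.4552
  −(0.13)·log₂(0.13) = 0.3826
Sum: 0.4954 + 0.4346 + 0.4552 + 0.3826 = 1.768 bits.

1.768 bits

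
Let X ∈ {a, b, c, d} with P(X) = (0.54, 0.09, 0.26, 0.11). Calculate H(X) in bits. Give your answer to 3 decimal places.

H(X) = −Σ p·log₂ p.
  −(0.54)·log₂(0.54) = 0.4800
  −(0.09)·log₂(0.09) = 0.3127
  −(0.26)·log₂(0.26) = 0.5053
  −(0.11)·log₂(0.11) = 0.3503
Sum: 0.4800 + 0.3127 + 0.5053 + 0.3503 = 1.648 bits.

1.648 bits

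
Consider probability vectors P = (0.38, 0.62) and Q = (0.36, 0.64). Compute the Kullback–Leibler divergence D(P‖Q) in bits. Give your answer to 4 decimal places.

D(P‖Q) = Σ p·log₂(p/q).
  0.38·log₂(0.38/0.36) = 0.02964
  0.62·log₂(0.62/0.64) = -0.02840
D(P‖Q) = 0.0012 bits.

0.0012 bits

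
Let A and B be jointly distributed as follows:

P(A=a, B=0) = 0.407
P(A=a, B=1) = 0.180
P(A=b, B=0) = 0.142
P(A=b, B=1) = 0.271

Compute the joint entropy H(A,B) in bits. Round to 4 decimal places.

H(A,B) = −Σ p(x,y)·log₂ p(x,y) over all 4 cells.
  cell (a,0): −0.407·log₂0.407 = 0.52784
  cell (a,1): −0.180·log₂0.180 = 0.44531
  cell (b,0): −0.142·log₂0.142 = 0.39988
  cell (b,1): −0.271·log₂0.271 = 0.51047
Sum = 1.8835 bits.

1.8835 bits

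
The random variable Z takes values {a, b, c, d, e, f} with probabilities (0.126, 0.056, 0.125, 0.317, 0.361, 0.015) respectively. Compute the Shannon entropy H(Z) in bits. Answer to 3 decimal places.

H(Z) = −Σ p·log₂ p.
  −(0.126)·log₂(0.126) = 0.3766
  −(0.056)·log₂(0.056) = 0.2329
  −(0.125)·log₂(0.125) = 0.3750
  −(0.317)·log₂(0.317) = 0.5254
  −(0.361)·log₂(0.361) = 0.5306
  −(0.015)·log₂(0.015) = 0.0909
Sum: 0.3766 + 0.2329 + 0.3750 + 0.5254 + 0.5306 + 0.0909 = 2.131 bits.

2.131 bits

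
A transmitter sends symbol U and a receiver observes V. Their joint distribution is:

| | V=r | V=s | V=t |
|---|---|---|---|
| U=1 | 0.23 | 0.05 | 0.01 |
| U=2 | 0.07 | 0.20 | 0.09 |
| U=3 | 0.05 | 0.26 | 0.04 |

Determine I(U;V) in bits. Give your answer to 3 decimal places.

0.278 bits

Marginals: p(U) = (0.2900, 0.3600, 0.3500), p(V) = (0.3500, 0.5100, 0.1400).
I(U;V) = Σ p(x,y)·log₂[p(x,y)/(p(x)p(y))].
  (1,r): 0.23·log₂(2.2660) = 0.2714
  (1,s): 0.05·log₂(0.3381) = -0.0782
  (1,t): 0.01·log₂(0.2463) = -0.0202
  (2,r): 0.07·log₂(0.5556) = -0.0594
  (2,s): 0.20·log₂(1.0893) = 0.0247
  (2,t): 0.09·log₂(1.7857) = 0.0753
  (3,r): 0.05·log₂(0.4082) = -0.0646
  (3,s): 0.26·log₂(1.4566) = 0.1411
  (3,t): 0.04·log₂(0.8163) = -0.0117
Sum = 0.278 bits.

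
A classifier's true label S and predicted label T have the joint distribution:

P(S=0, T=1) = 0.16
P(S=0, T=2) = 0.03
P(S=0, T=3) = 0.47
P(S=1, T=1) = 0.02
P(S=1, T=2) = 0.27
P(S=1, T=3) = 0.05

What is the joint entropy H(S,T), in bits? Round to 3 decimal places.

1.926 bits

H(S,T) = −Σ p(x,y)·log₂ p(x,y) over all 6 cells.
  cell (0,1): −0.16·log₂0.16 = 0.4230
  cell (0,2): −0.03·log₂0.03 = 0.1518
  cell (0,3): −0.47·log₂0.47 = 0.5120
  cell (1,1): −0.02·log₂0.02 = 0.1129
  cell (1,2): −0.27·log₂0.27 = 0.5100
  cell (1,3): −0.05·log₂0.05 = 0.2161
Sum = 1.926 bits.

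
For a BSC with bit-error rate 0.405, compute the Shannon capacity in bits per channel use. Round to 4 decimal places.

0.0262 bits

Binary symmetric channel: C = 1 − h₂(ε) where h₂ is the binary entropy function.
h₂(0.405) = −0.405·log₂0.405 − 0.595·log₂0.595 = 0.9738.
C = 1 − 0.9738 = 0.0262 bits per channel use.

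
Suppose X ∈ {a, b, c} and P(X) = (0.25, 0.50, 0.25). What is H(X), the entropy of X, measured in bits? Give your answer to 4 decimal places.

1.5000 bits

H(X) = −Σ p·log₂ p.
  −(0.25)·log₂(0.25) = 0.50000
  −(0.50)·log₂(0.50) = 0.50000
  −(0.25)·log₂(0.25) = 0.50000
Sum: 0.50000 + 0.50000 + 0.50000 = 1.5000 bits.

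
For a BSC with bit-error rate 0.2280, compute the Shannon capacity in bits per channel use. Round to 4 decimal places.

0.2255 bits

Binary symmetric channel: C = 1 − h₂(ε) where h₂ is the binary entropy function.
h₂(0.2280) = −0.2280·log₂0.2280 − 0.7720·log₂0.7720 = 0.7745.
C = 1 − 0.7745 = 0.2255 bits per channel use.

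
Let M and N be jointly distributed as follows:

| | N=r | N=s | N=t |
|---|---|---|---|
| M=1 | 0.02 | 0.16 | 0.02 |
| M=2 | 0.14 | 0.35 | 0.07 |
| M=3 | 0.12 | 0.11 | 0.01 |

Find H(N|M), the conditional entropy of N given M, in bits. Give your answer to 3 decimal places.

Marginals: p(M) = (0.2000, 0.5600, 0.2400), p(N) = (0.2800, 0.6200, 0.1000).
H(N|M) = Σ p(M) · H(N|M=·).
  M=1: p=0.2000, H(N|M=1) = 0.9219
  M=2: p=0.5600, H(N|M=2) = 1.2988
  M=3: p=0.2400, H(N|M=3) = 1.2069
Weighted sum = 1.201 bits.

1.201 bits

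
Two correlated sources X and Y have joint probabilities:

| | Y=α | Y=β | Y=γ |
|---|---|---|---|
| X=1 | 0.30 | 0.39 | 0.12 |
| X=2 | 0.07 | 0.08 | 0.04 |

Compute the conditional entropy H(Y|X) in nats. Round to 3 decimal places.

Marginals: p(X) = (0.8100, 0.1900), p(Y) = (0.3700, 0.4700, 0.1600).
H(Y|X) = Σ p(X) · H(Y|X=·).
  X=1: p=0.8100, H(Y|X=1) = 1.0027
  X=2: p=0.1900, H(Y|X=2) = 1.0601
Weighted sum = 1.014 nats.

1.014 nats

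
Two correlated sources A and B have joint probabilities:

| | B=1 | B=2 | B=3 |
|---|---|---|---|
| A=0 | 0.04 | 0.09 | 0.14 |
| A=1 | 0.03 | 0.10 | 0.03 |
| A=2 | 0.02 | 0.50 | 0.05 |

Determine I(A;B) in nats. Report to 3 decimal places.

Marginals: p(A) = (0.2700, 0.1600, 0.5700), p(B) = (0.0900, 0.6900, 0.2200).
I(A;B) = H(A) + H(B) − H(A,B).
H(A) = 0.9671, H(B) = 0.8059, H(A,B) = 1.6360.
I(A;B) = 0.9671 + 0.8059 − 1.6360 = 0.137 nats.

0.137 nats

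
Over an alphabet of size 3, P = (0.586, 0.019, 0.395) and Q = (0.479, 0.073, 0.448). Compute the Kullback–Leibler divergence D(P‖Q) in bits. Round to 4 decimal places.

D(P‖Q) = Σ p·log₂(p/q).
  0.586·log₂(0.586/0.479) = 0.17045
  0.019·log₂(0.019/0.073) = -0.03690
  0.395·log₂(0.395/0.448) = -0.07175
D(P‖Q) = 0.0618 bits.

0.0618 bits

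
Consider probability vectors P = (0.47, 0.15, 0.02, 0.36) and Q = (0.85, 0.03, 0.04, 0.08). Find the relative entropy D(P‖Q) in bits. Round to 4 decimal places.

0.7077 bits

D(P‖Q) = Σ p·log₂(p/q).
  0.47·log₂(0.47/0.85) = -0.40176
  0.15·log₂(0.15/0.03) = 0.34829
  0.02·log₂(0.02/0.04) = -0.02000
  0.36·log₂(0.36/0.08) = 0.78117
D(P‖Q) = 0.7077 bits.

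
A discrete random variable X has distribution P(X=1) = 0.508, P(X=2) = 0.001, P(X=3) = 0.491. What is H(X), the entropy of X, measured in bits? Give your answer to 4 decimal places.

H(X) = −Σ p·log₂ p.
  −(0.508)·log₂(0.508) = 0.49637
  −(0.001)·log₂(0.001) = 0.00997
  −(0.491)·log₂(0.491) = 0.50387
Sum: 0.49637 + 0.00997 + 0.50387 = 1.0102 bits.

1.0102 bits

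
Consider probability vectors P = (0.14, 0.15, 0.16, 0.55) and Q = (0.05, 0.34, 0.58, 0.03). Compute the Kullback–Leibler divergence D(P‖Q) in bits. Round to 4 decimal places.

2.0416 bits

D(P‖Q) = Σ p·log₂(p/q).
  0.14·log₂(0.14/0.05) = 0.20796
  0.15·log₂(0.15/0.34) = -0.17709
  0.16·log₂(0.16/0.58) = -0.29728
  0.55·log₂(0.55/0.03) = 2.30802
D(P‖Q) = 2.0416 bits.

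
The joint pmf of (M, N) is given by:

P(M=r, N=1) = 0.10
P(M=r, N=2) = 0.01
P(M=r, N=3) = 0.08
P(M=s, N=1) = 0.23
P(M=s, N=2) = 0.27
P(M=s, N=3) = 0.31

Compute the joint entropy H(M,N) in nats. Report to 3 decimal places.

H(M,N) = −Σ p(x,y)·ln p(x,y) over all 6 cells.
  cell (r,1): −0.10·ln0.10 = 0.2303
  cell (r,2): −0.01·ln0.01 = 0.0461
  cell (r,3): −0.08·ln0.08 = 0.2021
  cell (s,1): −0.23·ln0.23 = 0.3380
  cell (s,2): −0.27·ln0.27 = 0.3535
  cell (s,3): −0.31·ln0.31 = 0.3631
Sum = 1.533 nats.

1.533 nats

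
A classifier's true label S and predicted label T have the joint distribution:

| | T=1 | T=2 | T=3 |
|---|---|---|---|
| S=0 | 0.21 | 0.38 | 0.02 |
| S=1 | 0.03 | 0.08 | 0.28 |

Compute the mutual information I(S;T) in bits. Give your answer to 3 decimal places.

0.422 bits

Marginals: p(S) = (0.6100, 0.3900), p(T) = (0.2400, 0.4600, 0.3000).
I(S;T) = H(S) + H(T) − H(S,T).
H(S) = 0.9648, H(T) = 1.5306, H(S,T) = 2.0736.
I(S;T) = 0.9648 + 1.5306 − 2.0736 = 0.422 bits.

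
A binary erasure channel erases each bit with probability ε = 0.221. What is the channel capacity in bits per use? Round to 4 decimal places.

0.7790 bits

Binary erasure channel: capacity C = 1 − ε.
C = 1 − 0.221 = 0.7790 bits per channel use.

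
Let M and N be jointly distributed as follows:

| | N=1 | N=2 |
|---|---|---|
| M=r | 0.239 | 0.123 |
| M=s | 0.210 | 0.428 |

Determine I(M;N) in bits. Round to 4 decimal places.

Marginals: p(M) = (0.3620, 0.6380), p(N) = (0.4490, 0.5510).
I(M;N) = Σ p(x,y)·log₂[p(x,y)/(p(x)p(y))].
  (r,1): 0.239·log₂(1.4704) = 0.13294
  (r,2): 0.123·log₂(0.6167) = -0.08579
  (s,1): 0.210·log₂(0.7331) = -0.09407
  (s,2): 0.428·log₂(1.2175) = 0.12152
Sum = 0.0746 bits.

0.0746 bits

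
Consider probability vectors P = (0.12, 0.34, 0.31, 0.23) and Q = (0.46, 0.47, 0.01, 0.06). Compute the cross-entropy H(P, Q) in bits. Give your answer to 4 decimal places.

H(P,Q) = −Σ p·log₂ q.
  −0.12·log₂(0.46) = 0.13444
  −0.34·log₂(0.47) = 0.37035
  −0.31·log₂(0.01) = 2.05960
  −0.23·log₂(0.06) = 0.93355
H(P,Q) = 3.4979 bits.

3.4979 bits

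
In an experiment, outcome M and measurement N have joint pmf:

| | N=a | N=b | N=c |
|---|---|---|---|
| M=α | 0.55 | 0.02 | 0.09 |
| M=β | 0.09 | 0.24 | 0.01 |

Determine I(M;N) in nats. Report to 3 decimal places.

0.278 nats

Marginals: p(M) = (0.6600, 0.3400), p(N) = (0.6400, 0.2600, 0.1000).
I(M;N) = H(M) + H(N) − H(M,N).
H(M) = 0.6410, H(N) = 0.8661, H(M,N) = 1.2290.
I(M;N) = 0.6410 + 0.8661 − 1.2290 = 0.278 nats.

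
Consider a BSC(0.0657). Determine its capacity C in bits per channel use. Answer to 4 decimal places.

Binary symmetric channel: C = 1 − h₂(ε) where h₂ is the binary entropy function.
h₂(0.0657) = −0.0657·log₂0.0657 − 0.9343·log₂0.9343 = 0.3497.
C = 1 − 0.3497 = 0.6503 bits per channel use.

0.6503 bits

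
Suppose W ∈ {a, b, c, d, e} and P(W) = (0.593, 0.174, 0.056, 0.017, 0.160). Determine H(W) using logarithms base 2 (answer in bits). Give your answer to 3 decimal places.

1.642 bits

H(W) = −Σ p·log₂ p.
  −(0.593)·log₂(0.593) = 0.4471
  −(0.174)·log₂(0.174) = 0.4390
  −(0.056)·log₂(0.056) = 0.2329
  −(0.017)·log₂(0.017) = 0.0999
  −(0.160)·log₂(0.160) = 0.4230
Sum: 0.4471 + 0.4390 + 0.2329 + 0.0999 + 0.4230 = 1.642 bits.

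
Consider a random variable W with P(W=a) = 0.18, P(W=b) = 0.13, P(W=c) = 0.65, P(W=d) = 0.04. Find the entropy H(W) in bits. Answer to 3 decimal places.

1.418 bits

H(W) = −Σ p·log₂ p.
  −(0.18)·log₂(0.18) = 0.4453
  −(0.13)·log₂(0.13) = 0.3826
  −(0.65)·log₂(0.65) = 0.4040
  −(0.04)·log₂(0.04) = 0.1858
Sum: 0.4453 + 0.3826 + 0.4040 + 0.1858 = 1.418 bits.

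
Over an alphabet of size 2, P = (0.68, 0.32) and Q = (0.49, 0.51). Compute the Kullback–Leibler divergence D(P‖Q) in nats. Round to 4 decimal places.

0.0737 nats

D(P‖Q) = Σ p·ln(p/q).
  0.68·ln(0.68/0.49) = 0.22283
  0.32·ln(0.32/0.51) = -0.14915
D(P‖Q) = 0.0737 nats.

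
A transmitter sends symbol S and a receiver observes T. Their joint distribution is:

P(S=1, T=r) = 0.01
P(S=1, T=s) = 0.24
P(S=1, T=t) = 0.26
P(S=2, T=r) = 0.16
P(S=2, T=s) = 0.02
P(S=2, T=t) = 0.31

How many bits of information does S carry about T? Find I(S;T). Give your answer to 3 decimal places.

Marginals: p(S) = (0.5100, 0.4900), p(T) = (0.1700, 0.2600, 0.5700).
I(S;T) = H(S) + H(T) − H(S,T).
H(S) = 0.9997, H(T) = 1.4021, H(S,T) = 2.1256.
I(S;T) = 0.9997 + 1.4021 − 2.1256 = 0.276 bits.

0.276 bits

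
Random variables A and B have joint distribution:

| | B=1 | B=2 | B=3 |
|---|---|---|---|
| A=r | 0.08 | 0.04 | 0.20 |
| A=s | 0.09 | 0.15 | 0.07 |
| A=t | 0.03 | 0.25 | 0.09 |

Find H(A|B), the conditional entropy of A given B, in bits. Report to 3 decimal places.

Chain rule: H(A|B) = H(A,B) − H(B).
Marginals: p(A) = (0.3200, 0.3100, 0.3700), p(B) = (0.2000, 0.4400, 0.3600).
H(A,B) = 2.8978 bits; H(B) = 1.5161 bits.
H(A|B) = 2.8978 − 1.5161 = 1.382 bits.

1.382 bits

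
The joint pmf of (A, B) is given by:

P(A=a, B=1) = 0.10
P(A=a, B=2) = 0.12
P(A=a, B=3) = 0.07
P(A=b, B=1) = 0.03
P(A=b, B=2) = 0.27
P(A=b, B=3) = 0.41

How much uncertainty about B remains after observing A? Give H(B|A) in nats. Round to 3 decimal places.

0.893 nats

Marginals: p(A) = (0.2900, 0.7100), p(B) = (0.1300, 0.3900, 0.4800).
H(B|A) = Σ p(A) · H(B|A=·).
  A=a: p=0.2900, H(B|A=a) = 1.0754
  A=b: p=0.7100, H(B|A=b) = 0.8185
Weighted sum = 0.893 nats.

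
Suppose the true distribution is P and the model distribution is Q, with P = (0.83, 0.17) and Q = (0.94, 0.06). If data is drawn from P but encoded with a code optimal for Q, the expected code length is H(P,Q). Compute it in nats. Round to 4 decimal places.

H(P,Q) = −Σ p·ln q.
  −0.83·ln(0.94) = 0.05136
  −0.17·ln(0.06) = 0.47828
H(P,Q) = 0.5296 nats.

0.5296 nats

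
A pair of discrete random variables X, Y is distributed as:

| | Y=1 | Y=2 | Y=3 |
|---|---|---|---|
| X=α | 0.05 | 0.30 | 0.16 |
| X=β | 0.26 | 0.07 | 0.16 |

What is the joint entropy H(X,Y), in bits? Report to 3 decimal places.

2.357 bits

H(X,Y) = −Σ p(x,y)·log₂ p(x,y) over all 6 cells.
  cell (α,1): −0.05·log₂0.05 = 0.2161
  cell (α,2): −0.30·log₂0.30 = 0.5211
  cell (α,3): −0.16·log₂0.16 = 0.4230
  cell (β,1): −0.26·log₂0.26 = 0.5053
  cell (β,2): −0.07·log₂0.07 = 0.2686
  cell (β,3): −0.16·log₂0.16 = 0.4230
Sum = 2.357 bits.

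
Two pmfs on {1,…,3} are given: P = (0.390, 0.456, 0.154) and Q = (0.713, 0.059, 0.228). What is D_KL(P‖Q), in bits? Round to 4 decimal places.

D(P‖Q) = Σ p·log₂(p/q).
  0.390·log₂(0.390/0.713) = -0.33947
  0.456·log₂(0.456/0.059) = 1.34531
  0.154·log₂(0.154/0.228) = -0.08718
D(P‖Q) = 0.9187 bits.

0.9187 bits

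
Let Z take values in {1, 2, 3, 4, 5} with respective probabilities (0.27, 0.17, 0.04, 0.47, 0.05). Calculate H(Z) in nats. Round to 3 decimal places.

1.288 nats

H(Z) = −Σ p·ln p.
  −(0.27)·ln(0.27) = 0.3535
  −(0.17)·ln(0.17) = 0.3012
  −(0.04)·ln(0.04) = 0.1288
  −(0.47)·ln(0.47) = 0.3549
  −(0.05)·ln(0.05) = 0.1498
Sum: 0.3535 + 0.3012 + 0.1288 + 0.3549 + 0.1498 = 1.288 nats.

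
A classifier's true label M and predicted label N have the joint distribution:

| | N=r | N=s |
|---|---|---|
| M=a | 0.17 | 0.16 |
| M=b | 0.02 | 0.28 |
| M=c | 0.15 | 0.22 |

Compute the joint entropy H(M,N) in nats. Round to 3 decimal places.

H(M,N) = −Σ p(x,y)·ln p(x,y) over all 6 cells.
  cell (a,r): −0.17·ln0.17 = 0.3012
  cell (a,s): −0.16·ln0.16 = 0.2932
  cell (b,r): −0.02·ln0.02 = 0.0782
  cell (b,s): −0.28·ln0.28 = 0.3564
  cell (c,r): −0.15·ln0.15 = 0.2846
  cell (c,s): −0.22·ln0.22 = 0.3331
Sum = 1.647 nats.

1.647 nats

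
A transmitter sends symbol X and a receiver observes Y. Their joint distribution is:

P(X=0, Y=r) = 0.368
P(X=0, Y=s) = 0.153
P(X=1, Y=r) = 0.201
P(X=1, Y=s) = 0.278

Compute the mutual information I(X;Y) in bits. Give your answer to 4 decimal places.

Marginals: p(X) = (0.5210, 0.4790), p(Y) = (0.5690, 0.4310).
I(X;Y) = Σ p(x,y)·log₂[p(x,y)/(p(x)p(y))].
  (0,r): 0.368·log₂(1.2414) = 0.11479
  (0,s): 0.153·log₂(0.6814) = -0.08469
  (1,r): 0.201·log₂(0.7375) = -0.08831
  (1,s): 0.278·log₂(1.3466) = 0.11935
Sum = 0.0611 bits.

0.0611 bits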